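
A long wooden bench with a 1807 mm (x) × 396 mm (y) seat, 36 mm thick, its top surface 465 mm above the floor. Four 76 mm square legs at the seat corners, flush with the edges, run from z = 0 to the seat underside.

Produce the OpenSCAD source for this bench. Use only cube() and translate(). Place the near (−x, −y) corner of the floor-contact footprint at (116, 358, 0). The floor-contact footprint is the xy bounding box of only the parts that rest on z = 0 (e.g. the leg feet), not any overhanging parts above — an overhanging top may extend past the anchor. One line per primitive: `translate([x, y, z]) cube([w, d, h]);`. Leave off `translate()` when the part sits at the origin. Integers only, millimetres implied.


translate([116, 358, 429]) cube([1807, 396, 36]);
translate([116, 358, 0]) cube([76, 76, 429]);
translate([116, 678, 0]) cube([76, 76, 429]);
translate([1847, 358, 0]) cube([76, 76, 429]);
translate([1847, 678, 0]) cube([76, 76, 429]);


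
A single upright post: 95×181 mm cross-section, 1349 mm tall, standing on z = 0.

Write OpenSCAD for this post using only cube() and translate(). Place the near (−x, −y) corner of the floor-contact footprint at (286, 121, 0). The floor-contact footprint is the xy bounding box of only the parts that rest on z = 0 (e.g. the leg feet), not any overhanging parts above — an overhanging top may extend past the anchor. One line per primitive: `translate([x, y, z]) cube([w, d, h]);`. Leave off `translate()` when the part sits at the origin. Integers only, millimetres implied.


translate([286, 121, 0]) cube([95, 181, 1349]);


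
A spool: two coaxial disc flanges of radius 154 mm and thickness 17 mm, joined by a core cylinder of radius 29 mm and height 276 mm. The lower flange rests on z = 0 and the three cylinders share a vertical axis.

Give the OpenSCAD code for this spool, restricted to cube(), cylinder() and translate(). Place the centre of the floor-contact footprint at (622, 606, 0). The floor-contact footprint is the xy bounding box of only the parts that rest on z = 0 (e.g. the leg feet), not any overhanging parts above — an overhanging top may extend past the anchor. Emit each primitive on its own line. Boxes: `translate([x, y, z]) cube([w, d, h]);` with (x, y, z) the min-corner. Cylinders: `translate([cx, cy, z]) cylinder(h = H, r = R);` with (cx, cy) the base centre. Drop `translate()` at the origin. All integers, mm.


translate([622, 606, 0]) cylinder(h = 17, r = 154);
translate([622, 606, 17]) cylinder(h = 276, r = 29);
translate([622, 606, 293]) cylinder(h = 17, r = 154);


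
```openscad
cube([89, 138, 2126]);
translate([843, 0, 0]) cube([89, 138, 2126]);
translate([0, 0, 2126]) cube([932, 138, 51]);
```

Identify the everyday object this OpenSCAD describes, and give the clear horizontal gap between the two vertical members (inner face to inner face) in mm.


A door frame. The clear opening width is 754 mm.

Two 2126 mm tall posts with a header on top — a door frame. The left jamb is 89 mm wide at x = 0; the right jamb starts at x = 843. The clear opening is 843 − 89 = 754 mm.


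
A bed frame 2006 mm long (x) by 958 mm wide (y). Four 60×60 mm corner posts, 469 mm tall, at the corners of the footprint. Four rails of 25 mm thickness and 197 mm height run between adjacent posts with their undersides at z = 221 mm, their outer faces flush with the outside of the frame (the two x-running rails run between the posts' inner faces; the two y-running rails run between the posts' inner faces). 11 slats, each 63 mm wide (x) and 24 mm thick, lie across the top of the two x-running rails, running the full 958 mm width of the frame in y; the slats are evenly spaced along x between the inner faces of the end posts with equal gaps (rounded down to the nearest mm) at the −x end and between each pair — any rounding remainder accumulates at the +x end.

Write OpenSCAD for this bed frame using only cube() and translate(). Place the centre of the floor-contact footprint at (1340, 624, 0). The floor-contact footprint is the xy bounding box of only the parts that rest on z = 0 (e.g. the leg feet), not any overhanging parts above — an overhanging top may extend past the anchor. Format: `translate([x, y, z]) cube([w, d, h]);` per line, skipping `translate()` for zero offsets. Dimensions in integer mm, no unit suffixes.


// slat z = rail_z + rail_h = 221 + 197 = 418
// slat gap = ⌊(1886 − 11·63) / 12⌋ = 99
translate([337, 145, 0]) cube([60, 60, 469]);
translate([337, 1043, 0]) cube([60, 60, 469]);
translate([2283, 145, 0]) cube([60, 60, 469]);
translate([2283, 1043, 0]) cube([60, 60, 469]);
translate([397, 145, 221]) cube([1886, 25, 197]);
translate([397, 1078, 221]) cube([1886, 25, 197]);
translate([337, 205, 221]) cube([25, 838, 197]);
translate([2318, 205, 221]) cube([25, 838, 197]);
translate([496, 145, 418]) cube([63, 958, 24]);
translate([658, 145, 418]) cube([63, 958, 24]);
translate([820, 145, 418]) cube([63, 958, 24]);
translate([982, 145, 418]) cube([63, 958, 24]);
translate([1144, 145, 418]) cube([63, 958, 24]);
translate([1306, 145, 418]) cube([63, 958, 24]);
translate([1468, 145, 418]) cube([63, 958, 24]);
translate([1630, 145, 418]) cube([63, 958, 24]);
translate([1792, 145, 418]) cube([63, 958, 24]);
translate([1954, 145, 418]) cube([63, 958, 24]);
translate([2116, 145, 418]) cube([63, 958, 24]);


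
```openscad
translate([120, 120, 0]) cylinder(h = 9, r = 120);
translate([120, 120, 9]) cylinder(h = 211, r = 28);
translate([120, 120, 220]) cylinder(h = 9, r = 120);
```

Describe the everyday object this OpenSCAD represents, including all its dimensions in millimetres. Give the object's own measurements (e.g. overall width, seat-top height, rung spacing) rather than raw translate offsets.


A spool: two coaxial disc flanges of radius 120 mm and thickness 9 mm, joined by a core cylinder of radius 28 mm and height 211 mm. The lower flange rests on z = 0 and the three cylinders share a vertical axis.


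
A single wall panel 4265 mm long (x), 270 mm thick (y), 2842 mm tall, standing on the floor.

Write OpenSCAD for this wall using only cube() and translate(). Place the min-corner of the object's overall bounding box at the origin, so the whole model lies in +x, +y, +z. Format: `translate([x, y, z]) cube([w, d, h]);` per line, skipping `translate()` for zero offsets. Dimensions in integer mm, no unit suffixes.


cube([4265, 270, 2842]);


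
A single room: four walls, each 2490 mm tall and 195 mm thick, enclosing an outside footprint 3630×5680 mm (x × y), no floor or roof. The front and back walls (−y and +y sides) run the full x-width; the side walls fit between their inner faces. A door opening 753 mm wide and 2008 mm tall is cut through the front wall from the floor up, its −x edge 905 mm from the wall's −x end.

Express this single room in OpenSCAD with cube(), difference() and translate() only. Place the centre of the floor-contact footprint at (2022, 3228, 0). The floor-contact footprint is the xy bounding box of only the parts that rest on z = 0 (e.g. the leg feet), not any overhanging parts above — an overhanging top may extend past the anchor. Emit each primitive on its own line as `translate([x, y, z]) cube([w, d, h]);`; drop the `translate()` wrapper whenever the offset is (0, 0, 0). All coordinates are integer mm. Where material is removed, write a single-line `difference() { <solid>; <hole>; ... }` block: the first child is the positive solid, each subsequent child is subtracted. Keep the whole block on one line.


difference() { translate([207, 388, 0]) cube([3630, 195, 2490]); translate([1112, 388, 0]) cube([753, 195, 2008]); }
translate([207, 5873, 0]) cube([3630, 195, 2490]);
translate([207, 583, 0]) cube([195, 5290, 2490]);
translate([3642, 583, 0]) cube([195, 5290, 2490]);


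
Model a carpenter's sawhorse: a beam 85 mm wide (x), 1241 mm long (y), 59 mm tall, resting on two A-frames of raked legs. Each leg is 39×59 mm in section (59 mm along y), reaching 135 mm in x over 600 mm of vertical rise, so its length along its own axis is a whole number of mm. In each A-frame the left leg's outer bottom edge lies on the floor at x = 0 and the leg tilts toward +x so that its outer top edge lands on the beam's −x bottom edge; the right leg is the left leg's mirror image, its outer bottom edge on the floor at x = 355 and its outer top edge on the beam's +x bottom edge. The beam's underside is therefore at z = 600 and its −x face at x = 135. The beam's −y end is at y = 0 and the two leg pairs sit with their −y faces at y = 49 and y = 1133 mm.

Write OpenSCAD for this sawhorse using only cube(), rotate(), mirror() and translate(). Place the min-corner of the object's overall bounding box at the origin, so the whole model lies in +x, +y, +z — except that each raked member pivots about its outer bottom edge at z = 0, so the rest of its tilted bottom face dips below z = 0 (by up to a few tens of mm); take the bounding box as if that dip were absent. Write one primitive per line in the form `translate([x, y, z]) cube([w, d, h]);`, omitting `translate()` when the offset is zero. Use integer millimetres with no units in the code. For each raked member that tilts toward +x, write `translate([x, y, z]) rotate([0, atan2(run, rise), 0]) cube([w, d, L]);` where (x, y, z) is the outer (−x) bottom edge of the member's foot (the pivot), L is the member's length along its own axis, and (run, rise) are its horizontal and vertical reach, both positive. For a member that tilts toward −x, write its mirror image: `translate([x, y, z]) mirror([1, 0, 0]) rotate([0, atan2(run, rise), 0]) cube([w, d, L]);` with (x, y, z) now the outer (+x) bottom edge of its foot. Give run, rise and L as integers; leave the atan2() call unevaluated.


// leg length = √(135² + 600²) = 615
// right-leg outer foot x = 2·135 + 85 = 355
// beam min-corner = (135, 0, 600)
translate([135, 0, 600]) cube([85, 1241, 59]);
translate([0, 49, 0]) rotate([0, atan2(135, 600), 0]) cube([39, 59, 615]);
translate([355, 49, 0]) mirror([1, 0, 0]) rotate([0, atan2(135, 600), 0]) cube([39, 59, 615]);
translate([0, 1133, 0]) rotate([0, atan2(135, 600), 0]) cube([39, 59, 615]);
translate([355, 1133, 0]) mirror([1, 0, 0]) rotate([0, atan2(135, 600), 0]) cube([39, 59, 615]);


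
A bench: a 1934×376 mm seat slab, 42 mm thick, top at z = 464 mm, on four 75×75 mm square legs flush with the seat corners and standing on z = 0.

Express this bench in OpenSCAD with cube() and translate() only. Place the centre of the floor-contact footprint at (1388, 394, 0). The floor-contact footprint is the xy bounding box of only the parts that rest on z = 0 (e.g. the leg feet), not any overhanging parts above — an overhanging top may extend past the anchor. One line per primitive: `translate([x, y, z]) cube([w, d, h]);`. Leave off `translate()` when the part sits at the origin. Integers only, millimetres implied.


translate([421, 206, 422]) cube([1934, 376, 42]);
translate([421, 206, 0]) cube([75, 75, 422]);
translate([421, 507, 0]) cube([75, 75, 422]);
translate([2280, 206, 0]) cube([75, 75, 422]);
translate([2280, 507, 0]) cube([75, 75, 422]);


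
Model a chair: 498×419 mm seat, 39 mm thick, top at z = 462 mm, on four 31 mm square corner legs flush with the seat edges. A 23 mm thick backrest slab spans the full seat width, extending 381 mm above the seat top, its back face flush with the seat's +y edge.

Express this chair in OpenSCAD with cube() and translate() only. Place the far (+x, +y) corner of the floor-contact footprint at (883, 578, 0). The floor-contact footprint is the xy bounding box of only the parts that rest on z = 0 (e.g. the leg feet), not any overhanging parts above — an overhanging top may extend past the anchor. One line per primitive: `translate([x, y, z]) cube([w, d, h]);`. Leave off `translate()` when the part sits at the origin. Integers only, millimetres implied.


translate([385, 159, 423]) cube([498, 419, 39]);
translate([385, 159, 0]) cube([31, 31, 423]);
translate([852, 159, 0]) cube([31, 31, 423]);
translate([385, 547, 0]) cube([31, 31, 423]);
translate([852, 547, 0]) cube([31, 31, 423]);
translate([385, 555, 462]) cube([498, 23, 381]);


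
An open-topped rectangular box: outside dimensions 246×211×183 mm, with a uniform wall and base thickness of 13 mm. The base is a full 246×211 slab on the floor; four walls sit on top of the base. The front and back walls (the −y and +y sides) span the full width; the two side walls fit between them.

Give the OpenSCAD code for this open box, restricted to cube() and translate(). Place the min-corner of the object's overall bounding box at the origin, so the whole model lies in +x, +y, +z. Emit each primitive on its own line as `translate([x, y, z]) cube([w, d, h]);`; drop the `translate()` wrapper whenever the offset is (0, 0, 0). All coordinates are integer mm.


cube([246, 211, 13]);
translate([0, 0, 13]) cube([246, 13, 170]);
translate([0, 198, 13]) cube([246, 13, 170]);
translate([0, 13, 13]) cube([13, 185, 170]);
translate([233, 13, 13]) cube([13, 185, 170]);


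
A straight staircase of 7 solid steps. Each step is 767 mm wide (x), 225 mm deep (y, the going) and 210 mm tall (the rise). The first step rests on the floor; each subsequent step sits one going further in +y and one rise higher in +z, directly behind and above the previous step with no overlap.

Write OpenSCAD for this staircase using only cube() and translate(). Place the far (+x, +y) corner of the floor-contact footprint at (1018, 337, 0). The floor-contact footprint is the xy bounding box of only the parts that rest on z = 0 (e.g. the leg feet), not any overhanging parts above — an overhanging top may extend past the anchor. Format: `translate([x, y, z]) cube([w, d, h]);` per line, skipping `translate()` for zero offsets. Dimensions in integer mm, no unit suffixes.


translate([251, 112, 0]) cube([767, 225, 210]);
translate([251, 337, 210]) cube([767, 225, 210]);
translate([251, 562, 420]) cube([767, 225, 210]);
translate([251, 787, 630]) cube([767, 225, 210]);
translate([251, 1012, 840]) cube([767, 225, 210]);
translate([251, 1237, 1050]) cube([767, 225, 210]);
translate([251, 1462, 1260]) cube([767, 225, 210]);


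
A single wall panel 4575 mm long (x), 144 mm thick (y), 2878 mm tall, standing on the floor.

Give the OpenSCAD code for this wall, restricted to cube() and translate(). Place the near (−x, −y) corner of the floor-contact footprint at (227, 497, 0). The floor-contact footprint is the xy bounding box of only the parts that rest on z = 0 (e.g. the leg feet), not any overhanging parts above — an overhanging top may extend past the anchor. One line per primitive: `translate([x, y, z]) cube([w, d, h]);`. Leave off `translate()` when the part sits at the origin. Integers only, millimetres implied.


translate([227, 497, 0]) cube([4575, 144, 2878]);


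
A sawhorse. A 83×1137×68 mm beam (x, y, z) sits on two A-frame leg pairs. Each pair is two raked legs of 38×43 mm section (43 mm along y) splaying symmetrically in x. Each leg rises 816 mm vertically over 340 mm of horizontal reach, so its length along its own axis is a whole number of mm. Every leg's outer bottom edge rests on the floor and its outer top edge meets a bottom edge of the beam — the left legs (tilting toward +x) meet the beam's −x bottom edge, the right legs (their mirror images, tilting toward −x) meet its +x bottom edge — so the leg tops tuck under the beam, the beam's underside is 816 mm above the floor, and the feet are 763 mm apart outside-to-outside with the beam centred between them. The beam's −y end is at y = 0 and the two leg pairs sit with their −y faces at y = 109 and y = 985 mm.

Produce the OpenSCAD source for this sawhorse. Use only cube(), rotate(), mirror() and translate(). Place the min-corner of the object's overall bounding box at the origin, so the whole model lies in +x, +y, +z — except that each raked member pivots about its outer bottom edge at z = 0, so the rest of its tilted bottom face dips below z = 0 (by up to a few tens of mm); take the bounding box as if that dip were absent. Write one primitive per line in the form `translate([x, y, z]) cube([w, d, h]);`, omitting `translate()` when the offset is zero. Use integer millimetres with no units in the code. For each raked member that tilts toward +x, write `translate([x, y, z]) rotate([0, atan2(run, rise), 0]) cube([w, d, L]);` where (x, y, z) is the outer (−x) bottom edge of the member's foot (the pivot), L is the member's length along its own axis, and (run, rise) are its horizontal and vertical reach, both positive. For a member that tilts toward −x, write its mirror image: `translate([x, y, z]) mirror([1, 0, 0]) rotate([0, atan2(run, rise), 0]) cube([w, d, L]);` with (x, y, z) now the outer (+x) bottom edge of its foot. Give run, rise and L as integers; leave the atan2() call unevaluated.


translate([340, 0, 816]) cube([83, 1137, 68]);
translate([0, 109, 0]) rotate([0, atan2(340, 816), 0]) cube([38, 43, 884]);
translate([763, 109, 0]) mirror([1, 0, 0]) rotate([0, atan2(340, 816), 0]) cube([38, 43, 884]);
translate([0, 985, 0]) rotate([0, atan2(340, 816), 0]) cube([38, 43, 884]);
translate([763, 985, 0]) mirror([1, 0, 0]) rotate([0, atan2(340, 816), 0]) cube([38, 43, 884]);


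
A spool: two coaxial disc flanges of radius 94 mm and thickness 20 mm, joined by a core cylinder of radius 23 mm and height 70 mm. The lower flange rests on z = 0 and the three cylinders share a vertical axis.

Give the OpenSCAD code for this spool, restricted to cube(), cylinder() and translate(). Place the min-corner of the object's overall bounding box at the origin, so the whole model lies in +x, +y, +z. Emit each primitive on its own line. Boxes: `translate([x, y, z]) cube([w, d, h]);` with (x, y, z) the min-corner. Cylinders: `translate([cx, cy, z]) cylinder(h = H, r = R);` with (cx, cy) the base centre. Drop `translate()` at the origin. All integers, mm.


translate([94, 94, 0]) cylinder(h = 20, r = 94);
translate([94, 94, 20]) cylinder(h = 70, r = 23);
translate([94, 94, 90]) cylinder(h = 20, r = 94);


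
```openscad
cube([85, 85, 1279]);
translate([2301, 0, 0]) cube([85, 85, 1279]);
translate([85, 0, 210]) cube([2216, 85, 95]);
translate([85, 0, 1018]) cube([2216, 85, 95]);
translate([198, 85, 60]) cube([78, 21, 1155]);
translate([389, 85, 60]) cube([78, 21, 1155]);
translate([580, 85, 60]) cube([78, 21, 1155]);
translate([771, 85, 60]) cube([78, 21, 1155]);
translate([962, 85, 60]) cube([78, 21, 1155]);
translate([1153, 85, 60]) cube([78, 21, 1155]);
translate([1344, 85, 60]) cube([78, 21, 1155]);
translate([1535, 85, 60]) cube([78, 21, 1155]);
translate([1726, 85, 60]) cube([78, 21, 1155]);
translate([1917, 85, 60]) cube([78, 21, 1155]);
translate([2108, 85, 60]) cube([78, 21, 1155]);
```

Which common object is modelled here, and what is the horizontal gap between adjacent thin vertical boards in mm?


A fence section. The picket gap is 113 mm.

Two posts, two rails, 11 pickets — a fence section. Span 2216 mm holds 11 pickets of 78 mm with 12 equal gaps: ⌊(2216 − 11·78) / 12⌋ = 113 mm.


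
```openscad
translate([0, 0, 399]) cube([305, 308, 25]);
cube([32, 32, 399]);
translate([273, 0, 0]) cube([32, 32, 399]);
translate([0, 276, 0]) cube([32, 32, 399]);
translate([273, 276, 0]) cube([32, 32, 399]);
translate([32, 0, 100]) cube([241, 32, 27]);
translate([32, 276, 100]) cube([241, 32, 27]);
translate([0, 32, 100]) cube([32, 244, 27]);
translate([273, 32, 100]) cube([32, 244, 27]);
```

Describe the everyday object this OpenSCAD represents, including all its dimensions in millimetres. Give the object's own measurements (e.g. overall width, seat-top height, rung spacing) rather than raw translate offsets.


A four-legged stool. The seat is a 305×308×25 mm slab whose top surface is at z = 424 mm; four square legs, each 32×32 mm in cross-section, run from the floor (z = 0) to the underside of the seat, each flush with a corner of the seat. Four stretchers, 32 mm wide and 27 mm tall, connect adjacent legs with their undersides at z = 100 mm, each running between the inner faces of the legs it joins and aligned with the legs' outer faces on the other axis.


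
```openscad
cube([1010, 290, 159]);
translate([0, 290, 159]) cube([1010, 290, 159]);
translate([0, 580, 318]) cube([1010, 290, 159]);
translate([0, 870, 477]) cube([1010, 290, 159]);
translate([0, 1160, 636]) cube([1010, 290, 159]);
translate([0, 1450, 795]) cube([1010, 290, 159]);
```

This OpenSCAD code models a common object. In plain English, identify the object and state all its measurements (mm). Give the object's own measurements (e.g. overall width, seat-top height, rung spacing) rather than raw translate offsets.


A straight staircase of 6 solid steps. Each step is 1010 mm wide (x), 290 mm deep (y, the going) and 159 mm tall (the rise). The first step rests on the floor; each subsequent step sits one going further in +y and one rise higher in +z, directly behind and above the previous step with no overlap.


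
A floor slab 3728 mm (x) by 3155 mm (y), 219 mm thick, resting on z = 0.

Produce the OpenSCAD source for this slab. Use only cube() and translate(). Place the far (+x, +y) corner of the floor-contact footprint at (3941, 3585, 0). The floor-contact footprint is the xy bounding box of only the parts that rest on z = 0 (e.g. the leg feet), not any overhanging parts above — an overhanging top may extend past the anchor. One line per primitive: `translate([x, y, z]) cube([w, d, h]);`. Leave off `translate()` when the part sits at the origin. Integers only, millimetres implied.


translate([213, 430, 0]) cube([3728, 3155, 219]);


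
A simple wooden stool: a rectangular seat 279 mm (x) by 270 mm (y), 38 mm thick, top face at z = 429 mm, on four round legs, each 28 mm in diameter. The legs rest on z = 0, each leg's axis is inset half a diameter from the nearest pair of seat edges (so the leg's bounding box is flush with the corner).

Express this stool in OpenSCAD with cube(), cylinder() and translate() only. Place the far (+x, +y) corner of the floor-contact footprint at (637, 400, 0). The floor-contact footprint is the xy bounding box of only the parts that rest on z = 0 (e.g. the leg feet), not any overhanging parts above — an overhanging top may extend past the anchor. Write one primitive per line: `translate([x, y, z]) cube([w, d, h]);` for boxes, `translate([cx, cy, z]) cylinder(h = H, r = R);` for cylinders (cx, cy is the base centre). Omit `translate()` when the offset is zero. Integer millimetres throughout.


// leg_h = 429 - 38 = 391
translate([358, 130, 391]) cube([279, 270, 38]);
translate([372, 144, 0]) cylinder(h = 391, r = 14);
translate([623, 144, 0]) cylinder(h = 391, r = 14);
translate([372, 386, 0]) cylinder(h = 391, r = 14);
translate([623, 386, 0]) cylinder(h = 391, r = 14);


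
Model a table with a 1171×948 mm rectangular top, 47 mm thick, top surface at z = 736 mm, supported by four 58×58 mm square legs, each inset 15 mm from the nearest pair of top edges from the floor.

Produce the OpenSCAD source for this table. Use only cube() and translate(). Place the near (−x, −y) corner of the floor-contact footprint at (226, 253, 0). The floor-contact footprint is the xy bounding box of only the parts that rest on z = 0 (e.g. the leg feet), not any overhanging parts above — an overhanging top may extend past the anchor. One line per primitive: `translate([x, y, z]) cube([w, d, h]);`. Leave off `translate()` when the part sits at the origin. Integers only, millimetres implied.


translate([211, 238, 689]) cube([1171, 948, 47]);
translate([226, 253, 0]) cube([58, 58, 689]);
translate([1309, 253, 0]) cube([58, 58, 689]);
translate([226, 1113, 0]) cube([58, 58, 689]);
translate([1309, 1113, 0]) cube([58, 58, 689]);


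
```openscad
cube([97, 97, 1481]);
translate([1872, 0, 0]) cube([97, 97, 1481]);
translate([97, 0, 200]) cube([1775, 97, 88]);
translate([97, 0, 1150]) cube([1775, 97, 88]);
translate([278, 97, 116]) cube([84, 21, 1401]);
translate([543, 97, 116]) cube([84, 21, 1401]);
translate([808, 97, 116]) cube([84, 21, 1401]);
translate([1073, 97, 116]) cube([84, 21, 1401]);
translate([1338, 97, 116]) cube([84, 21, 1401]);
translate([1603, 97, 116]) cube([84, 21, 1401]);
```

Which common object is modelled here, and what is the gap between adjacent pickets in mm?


A fence section. The picket gap is 181 mm.

Two posts, two rails, 6 pickets — a fence section. Span 1775 mm holds 6 pickets of 84 mm with 7 equal gaps: ⌊(1775 − 6·84) / 7⌋ = 181 mm.


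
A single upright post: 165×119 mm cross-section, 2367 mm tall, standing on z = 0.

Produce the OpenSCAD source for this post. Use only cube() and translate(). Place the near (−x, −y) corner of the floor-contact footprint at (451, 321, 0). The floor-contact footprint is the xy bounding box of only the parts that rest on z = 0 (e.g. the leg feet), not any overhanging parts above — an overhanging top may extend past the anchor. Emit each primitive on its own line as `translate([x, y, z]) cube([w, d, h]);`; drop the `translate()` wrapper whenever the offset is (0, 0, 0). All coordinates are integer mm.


translate([451, 321, 0]) cube([165, 119, 2367]);


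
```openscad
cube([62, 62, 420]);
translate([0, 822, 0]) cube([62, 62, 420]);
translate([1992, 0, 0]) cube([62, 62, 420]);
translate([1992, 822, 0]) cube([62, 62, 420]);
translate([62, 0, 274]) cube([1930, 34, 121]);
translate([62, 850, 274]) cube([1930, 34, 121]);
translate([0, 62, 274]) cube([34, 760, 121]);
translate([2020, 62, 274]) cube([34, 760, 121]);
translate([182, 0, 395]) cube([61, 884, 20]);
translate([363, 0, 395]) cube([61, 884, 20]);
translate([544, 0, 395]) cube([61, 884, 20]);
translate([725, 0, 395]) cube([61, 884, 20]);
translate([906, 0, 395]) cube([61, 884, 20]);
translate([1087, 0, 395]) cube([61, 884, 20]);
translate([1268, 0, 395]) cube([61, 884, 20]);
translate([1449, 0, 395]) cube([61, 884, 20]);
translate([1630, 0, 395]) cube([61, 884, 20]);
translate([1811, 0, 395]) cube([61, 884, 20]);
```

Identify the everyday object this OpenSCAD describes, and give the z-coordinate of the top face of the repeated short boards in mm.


A bed frame. The slat-top height is 415 mm.

Four posts, four rails, and a row of slats — a bed frame. Slats sit on the rails at z = 274 + 121 = 395; with slat thickness 20, the top is 415 mm.


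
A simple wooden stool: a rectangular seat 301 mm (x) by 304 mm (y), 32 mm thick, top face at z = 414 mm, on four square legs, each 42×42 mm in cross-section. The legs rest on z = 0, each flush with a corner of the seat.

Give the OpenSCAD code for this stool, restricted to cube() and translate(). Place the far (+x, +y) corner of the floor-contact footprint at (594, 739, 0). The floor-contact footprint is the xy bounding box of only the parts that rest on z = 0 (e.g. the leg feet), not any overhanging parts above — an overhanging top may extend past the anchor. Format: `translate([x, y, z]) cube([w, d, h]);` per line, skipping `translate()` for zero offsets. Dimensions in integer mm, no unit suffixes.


translate([293, 435, 382]) cube([301, 304, 32]);
translate([293, 435, 0]) cube([42, 42, 382]);
translate([552, 435, 0]) cube([42, 42, 382]);
translate([293, 697, 0]) cube([42, 42, 382]);
translate([552, 697, 0]) cube([42, 42, 382]);


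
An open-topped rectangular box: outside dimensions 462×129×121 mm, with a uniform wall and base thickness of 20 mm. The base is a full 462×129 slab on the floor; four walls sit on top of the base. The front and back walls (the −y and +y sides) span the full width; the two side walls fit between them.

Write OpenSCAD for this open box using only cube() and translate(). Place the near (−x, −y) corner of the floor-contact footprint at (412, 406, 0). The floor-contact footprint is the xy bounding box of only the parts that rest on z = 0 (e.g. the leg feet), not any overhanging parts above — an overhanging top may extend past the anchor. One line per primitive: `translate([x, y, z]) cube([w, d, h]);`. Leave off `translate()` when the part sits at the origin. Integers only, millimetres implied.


translate([412, 406, 0]) cube([462, 129, 20]);
translate([412, 406, 20]) cube([462, 20, 101]);
translate([412, 515, 20]) cube([462, 20, 101]);
translate([412, 426, 20]) cube([20, 89, 101]);
translate([854, 426, 20]) cube([20, 89, 101]);


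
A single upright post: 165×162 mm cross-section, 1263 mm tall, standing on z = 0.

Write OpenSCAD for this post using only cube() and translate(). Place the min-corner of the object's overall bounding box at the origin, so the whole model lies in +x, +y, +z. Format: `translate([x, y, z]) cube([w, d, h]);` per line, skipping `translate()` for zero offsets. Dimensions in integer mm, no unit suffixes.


cube([165, 162, 1263]);


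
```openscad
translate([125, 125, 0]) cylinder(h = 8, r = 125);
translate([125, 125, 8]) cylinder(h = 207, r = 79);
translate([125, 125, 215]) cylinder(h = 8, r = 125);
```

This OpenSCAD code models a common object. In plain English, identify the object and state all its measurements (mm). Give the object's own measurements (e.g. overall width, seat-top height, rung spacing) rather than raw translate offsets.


A spool: two coaxial disc flanges of radius 125 mm and thickness 8 mm, joined by a core cylinder of radius 79 mm and height 207 mm. The lower flange rests on z = 0 and the three cylinders share a vertical axis.


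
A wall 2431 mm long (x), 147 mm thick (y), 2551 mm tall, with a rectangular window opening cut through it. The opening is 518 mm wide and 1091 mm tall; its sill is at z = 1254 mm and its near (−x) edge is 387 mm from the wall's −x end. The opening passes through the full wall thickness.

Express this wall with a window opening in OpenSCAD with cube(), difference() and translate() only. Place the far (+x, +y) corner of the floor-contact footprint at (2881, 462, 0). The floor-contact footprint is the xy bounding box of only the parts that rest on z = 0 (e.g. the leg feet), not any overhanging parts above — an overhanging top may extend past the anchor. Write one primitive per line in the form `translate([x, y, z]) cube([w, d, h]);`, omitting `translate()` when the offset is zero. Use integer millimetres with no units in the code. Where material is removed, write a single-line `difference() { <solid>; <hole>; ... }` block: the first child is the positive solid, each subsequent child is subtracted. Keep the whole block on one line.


difference() { translate([450, 315, 0]) cube([2431, 147, 2551]); translate([837, 315, 1254]) cube([518, 147, 1091]); }


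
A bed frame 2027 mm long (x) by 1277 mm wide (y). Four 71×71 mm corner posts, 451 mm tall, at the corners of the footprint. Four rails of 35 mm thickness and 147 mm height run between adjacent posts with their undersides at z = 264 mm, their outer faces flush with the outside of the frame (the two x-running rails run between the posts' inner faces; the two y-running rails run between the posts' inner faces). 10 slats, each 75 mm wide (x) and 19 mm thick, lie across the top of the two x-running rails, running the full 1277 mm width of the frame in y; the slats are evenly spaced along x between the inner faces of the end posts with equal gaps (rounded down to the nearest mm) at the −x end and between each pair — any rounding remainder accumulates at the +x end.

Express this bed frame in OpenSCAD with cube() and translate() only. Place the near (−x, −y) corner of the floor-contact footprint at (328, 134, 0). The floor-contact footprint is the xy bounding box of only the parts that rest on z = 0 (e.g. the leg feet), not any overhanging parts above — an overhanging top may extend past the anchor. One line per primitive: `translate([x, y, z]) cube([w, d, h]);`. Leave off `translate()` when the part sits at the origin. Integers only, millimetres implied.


translate([328, 134, 0]) cube([71, 71, 451]);
translate([328, 1340, 0]) cube([71, 71, 451]);
translate([2284, 134, 0]) cube([71, 71, 451]);
translate([2284, 1340, 0]) cube([71, 71, 451]);
translate([399, 134, 264]) cube([1885, 35, 147]);
translate([399, 1376, 264]) cube([1885, 35, 147]);
translate([328, 205, 264]) cube([35, 1135, 147]);
translate([2320, 205, 264]) cube([35, 1135, 147]);
translate([502, 134, 411]) cube([75, 1277, 19]);
translate([680, 134, 411]) cube([75, 1277, 19]);
translate([858, 134, 411]) cube([75, 1277, 19]);
translate([1036, 134, 411]) cube([75, 1277, 19]);
translate([1214, 134, 411]) cube([75, 1277, 19]);
translate([1392, 134, 411]) cube([75, 1277, 19]);
translate([1570, 134, 411]) cube([75, 1277, 19]);
translate([1748, 134, 411]) cube([75, 1277, 19]);
translate([1926, 134, 411]) cube([75, 1277, 19]);
translate([2104, 134, 411]) cube([75, 1277, 19]);


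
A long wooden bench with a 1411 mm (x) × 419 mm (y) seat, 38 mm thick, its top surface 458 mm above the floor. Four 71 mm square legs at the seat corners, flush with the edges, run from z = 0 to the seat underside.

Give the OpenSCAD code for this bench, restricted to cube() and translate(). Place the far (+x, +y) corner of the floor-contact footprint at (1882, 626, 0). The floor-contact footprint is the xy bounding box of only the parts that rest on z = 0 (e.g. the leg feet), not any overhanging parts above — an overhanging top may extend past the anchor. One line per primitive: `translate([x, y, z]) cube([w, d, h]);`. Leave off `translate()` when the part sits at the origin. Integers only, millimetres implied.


translate([471, 207, 420]) cube([1411, 419, 38]);
translate([471, 207, 0]) cube([71, 71, 420]);
translate([471, 555, 0]) cube([71, 71, 420]);
translate([1811, 207, 0]) cube([71, 71, 420]);
translate([1811, 555, 0]) cube([71, 71, 420]);


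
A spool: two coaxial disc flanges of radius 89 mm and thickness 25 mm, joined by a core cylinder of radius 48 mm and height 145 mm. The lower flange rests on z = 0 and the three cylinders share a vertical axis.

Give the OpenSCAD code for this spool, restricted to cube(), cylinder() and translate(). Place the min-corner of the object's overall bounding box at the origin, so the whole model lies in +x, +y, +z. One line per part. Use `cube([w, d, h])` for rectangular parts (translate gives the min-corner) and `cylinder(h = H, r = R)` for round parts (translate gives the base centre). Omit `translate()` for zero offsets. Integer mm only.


translate([89, 89, 0]) cylinder(h = 25, r = 89);
translate([89, 89, 25]) cylinder(h = 145, r = 48);
translate([89, 89, 170]) cylinder(h = 25, r = 89);


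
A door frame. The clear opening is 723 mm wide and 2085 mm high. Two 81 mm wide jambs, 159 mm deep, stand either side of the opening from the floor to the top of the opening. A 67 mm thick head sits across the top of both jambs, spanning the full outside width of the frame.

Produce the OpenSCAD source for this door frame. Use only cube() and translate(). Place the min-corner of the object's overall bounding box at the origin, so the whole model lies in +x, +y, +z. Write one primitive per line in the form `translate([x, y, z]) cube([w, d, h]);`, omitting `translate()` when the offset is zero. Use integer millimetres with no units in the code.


cube([81, 159, 2085]);
translate([804, 0, 0]) cube([81, 159, 2085]);
translate([0, 0, 2085]) cube([885, 159, 67]);


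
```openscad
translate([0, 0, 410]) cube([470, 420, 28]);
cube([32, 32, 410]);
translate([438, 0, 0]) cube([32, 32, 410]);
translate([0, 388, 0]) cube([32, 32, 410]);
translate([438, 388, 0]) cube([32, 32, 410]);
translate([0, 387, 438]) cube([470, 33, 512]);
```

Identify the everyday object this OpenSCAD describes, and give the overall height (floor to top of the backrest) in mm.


A chair. The overall height is 950 mm.

A slab on four corner posts with a tall panel at the back — a chair. The seat slab sits at z = 410 with thickness 28, and the 512 mm backrest starts at the seat top, so the overall height is 410 + 28 + 512 = 950 mm.


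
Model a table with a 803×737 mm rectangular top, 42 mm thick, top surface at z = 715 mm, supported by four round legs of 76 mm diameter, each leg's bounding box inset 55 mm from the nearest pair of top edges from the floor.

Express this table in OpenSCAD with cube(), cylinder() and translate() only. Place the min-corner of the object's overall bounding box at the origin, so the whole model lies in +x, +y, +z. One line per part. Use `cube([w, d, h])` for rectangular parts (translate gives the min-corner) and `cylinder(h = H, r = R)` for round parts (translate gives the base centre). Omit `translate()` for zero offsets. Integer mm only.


// leg_h = 715 - 42 = 673
translate([0, 0, 673]) cube([803, 737, 42]);
translate([93, 93, 0]) cylinder(h = 673, r = 38);
translate([710, 93, 0]) cylinder(h = 673, r = 38);
translate([93, 644, 0]) cylinder(h = 673, r = 38);
translate([710, 644, 0]) cylinder(h = 673, r = 38);


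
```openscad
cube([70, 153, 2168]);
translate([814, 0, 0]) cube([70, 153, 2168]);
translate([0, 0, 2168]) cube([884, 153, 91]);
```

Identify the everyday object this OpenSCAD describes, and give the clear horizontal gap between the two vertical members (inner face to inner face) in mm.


A door frame. The clear opening width is 744 mm.

Two 2168 mm tall posts with a header on top — a door frame. The left jamb is 70 mm wide at x = 0; the right jamb starts at x = 814. The clear opening is 814 − 70 = 744 mm.


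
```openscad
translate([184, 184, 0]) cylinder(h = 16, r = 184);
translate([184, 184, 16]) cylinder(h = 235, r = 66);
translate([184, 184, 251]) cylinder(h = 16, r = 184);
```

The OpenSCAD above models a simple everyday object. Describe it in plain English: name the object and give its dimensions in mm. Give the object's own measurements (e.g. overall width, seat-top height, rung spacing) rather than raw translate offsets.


A spool: two coaxial disc flanges of radius 184 mm and thickness 16 mm, joined by a core cylinder of radius 66 mm and height 235 mm. The lower flange rests on z = 0 and the three cylinders share a vertical axis.


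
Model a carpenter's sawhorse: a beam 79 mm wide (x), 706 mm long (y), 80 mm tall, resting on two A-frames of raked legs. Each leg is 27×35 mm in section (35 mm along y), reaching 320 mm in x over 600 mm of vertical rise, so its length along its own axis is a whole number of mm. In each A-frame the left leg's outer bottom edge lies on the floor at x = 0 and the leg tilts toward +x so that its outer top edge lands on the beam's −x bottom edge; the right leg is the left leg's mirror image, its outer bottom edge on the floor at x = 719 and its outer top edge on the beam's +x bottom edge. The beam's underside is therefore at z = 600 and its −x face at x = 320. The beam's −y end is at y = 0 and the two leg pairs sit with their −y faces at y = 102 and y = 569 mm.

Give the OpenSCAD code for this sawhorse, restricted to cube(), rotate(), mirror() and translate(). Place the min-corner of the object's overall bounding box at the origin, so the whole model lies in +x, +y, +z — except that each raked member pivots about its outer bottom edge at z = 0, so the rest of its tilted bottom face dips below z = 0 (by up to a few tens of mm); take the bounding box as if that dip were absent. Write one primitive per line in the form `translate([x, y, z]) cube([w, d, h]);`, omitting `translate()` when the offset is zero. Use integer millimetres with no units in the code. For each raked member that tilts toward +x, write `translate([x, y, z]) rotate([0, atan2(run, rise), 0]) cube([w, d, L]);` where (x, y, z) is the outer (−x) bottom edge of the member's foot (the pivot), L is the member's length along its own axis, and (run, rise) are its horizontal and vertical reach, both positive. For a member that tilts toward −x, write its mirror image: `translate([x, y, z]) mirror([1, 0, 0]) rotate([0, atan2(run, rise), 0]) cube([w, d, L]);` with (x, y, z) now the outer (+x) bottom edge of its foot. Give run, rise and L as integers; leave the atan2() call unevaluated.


translate([320, 0, 600]) cube([79, 706, 80]);
translate([0, 102, 0]) rotate([0, atan2(320, 600), 0]) cube([27, 35, 680]);
translate([719, 102, 0]) mirror([1, 0, 0]) rotate([0, atan2(320, 600), 0]) cube([27, 35, 680]);
translate([0, 569, 0]) rotate([0, atan2(320, 600), 0]) cube([27, 35, 680]);
translate([719, 569, 0]) mirror([1, 0, 0]) rotate([0, atan2(320, 600), 0]) cube([27, 35, 680]);
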